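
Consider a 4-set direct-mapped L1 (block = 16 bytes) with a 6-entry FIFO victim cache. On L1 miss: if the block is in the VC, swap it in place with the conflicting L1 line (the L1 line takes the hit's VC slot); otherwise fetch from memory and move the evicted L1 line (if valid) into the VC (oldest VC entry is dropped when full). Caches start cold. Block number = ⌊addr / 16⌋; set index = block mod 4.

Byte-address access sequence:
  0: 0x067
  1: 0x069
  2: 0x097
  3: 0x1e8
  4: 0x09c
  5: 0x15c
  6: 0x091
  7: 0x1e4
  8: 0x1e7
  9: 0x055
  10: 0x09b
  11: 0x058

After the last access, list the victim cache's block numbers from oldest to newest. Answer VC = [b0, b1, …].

VC = [6, 21, 9]

#0 0x67→b6/s2 MISS; vc=[]
#1 0x69→b6/s2 L1-HIT; vc=[]
#2 0x97→b9/s1 MISS; vc=[]
#3 0x1e8→b30/s2 MISS; vc=[6]
#4 0x9c→b9/s1 L1-HIT; vc=[6]
#5 0x15c→b21/s1 MISS; vc=[6,9]
#6 0x91→b9/s1 VC-HIT; vc=[6,21]
#7 0x1e4→b30/s2 L1-HIT; vc=[6,21]
#8 0x1e7→b30/s2 L1-HIT; vc=[6,21]
#9 0x55→b5/s1 MISS; vc=[6,21,9]
#10 0x9b→b9/s1 VC-HIT; vc=[6,21,5]
#11 0x58→b5/s1 VC-HIT; vc=[6,21,9]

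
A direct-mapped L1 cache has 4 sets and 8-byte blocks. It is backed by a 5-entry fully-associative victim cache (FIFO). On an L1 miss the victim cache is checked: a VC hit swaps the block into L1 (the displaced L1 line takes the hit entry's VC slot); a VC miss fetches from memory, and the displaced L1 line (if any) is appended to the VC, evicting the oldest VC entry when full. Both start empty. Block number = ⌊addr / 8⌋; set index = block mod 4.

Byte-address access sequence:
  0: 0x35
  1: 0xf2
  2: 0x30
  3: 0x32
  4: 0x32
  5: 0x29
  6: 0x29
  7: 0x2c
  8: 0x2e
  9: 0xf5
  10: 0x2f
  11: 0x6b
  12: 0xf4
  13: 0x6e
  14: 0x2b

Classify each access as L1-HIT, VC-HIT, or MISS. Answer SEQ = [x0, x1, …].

#0 0x35→b6/s2 MISS; vc=[]
#1 0xf2→b30/s2 MISS; vc=[6]
#2 0x30→b6/s2 VC-HIT; vc=[30]
#3 0x32→b6/s2 L1-HIT; vc=[30]
#4 0x32→b6/s2 L1-HIT; vc=[30]
#5 0x29→b5/s1 MISS; vc=[30]
#6 0x29→b5/s1 L1-HIT; vc=[30]
#7 0x2c→b5/s1 L1-HIT; vc=[30]
#8 0x2e→b5/s1 L1-HIT; vc=[30]
#9 0xf5→b30/s2 VC-HIT; vc=[6]
#10 0x2f→b5/s1 L1-HIT; vc=[6]
#11 0x6b→b13/s1 MISS; vc=[6,5]
#12 0xf4→b30/s2 L1-HIT; vc=[6,5]
#13 0x6e→b13/s1 L1-HIT; vc=[6,5]
#14 0x2b→b5/s1 VC-HIT; vc=[6,13]

SEQ = [MISS, MISS, VC-HIT, L1-HIT, L1-HIT, MISS, L1-HIT, L1-HIT, L1-HIT, VC-HIT, L1-HIT, MISS, L1-HIT, L1-HIT, VC-HIT]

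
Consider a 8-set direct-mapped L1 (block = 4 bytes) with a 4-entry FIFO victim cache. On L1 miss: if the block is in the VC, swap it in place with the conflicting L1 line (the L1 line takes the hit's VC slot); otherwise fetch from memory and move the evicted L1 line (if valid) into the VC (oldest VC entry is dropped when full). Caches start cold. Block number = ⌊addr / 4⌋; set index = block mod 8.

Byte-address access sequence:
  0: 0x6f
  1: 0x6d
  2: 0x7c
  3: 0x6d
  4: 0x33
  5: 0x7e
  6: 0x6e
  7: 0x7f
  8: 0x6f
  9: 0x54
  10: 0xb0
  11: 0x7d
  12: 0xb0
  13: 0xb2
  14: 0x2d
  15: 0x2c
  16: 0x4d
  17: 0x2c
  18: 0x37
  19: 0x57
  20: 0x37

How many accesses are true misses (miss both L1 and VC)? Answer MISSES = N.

MISSES = 8

  [0] addr=0x6f blk=27 s=3: MISS | VC []
  [1] addr=0x6d blk=27 s=3: L1-HIT | VC []
  [2] addr=0x7c blk=31 s=7: MISS | VC []
  [3] addr=0x6d blk=27 s=3: L1-HIT | VC []
  [4] addr=0x33 blk=12 s=4: MISS | VC []
  [5] addr=0x7e blk=31 s=7: L1-HIT | VC []
  [6] addr=0x6e blk=27 s=3: L1-HIT | VC []
  [7] addr=0x7f blk=31 s=7: L1-HIT | VC []
  [8] addr=0x6f blk=27 s=3: L1-HIT | VC []
  [9] addr=0x54 blk=21 s=5: MISS | VC []
  [10] addr=0xb0 blk=44 s=4: MISS | VC [12]
  [11] addr=0x7d blk=31 s=7: L1-HIT | VC [12]
  [12] addr=0xb0 blk=44 s=4: L1-HIT | VC [12]
  [13] addr=0xb2 blk=44 s=4: L1-HIT | VC [12]
  [14] addr=0x2d blk=11 s=3: MISS | VC [12, 27]
  [15] addr=0x2c blk=11 s=3: L1-HIT | VC [12, 27]
  [16] addr=0x4d blk=19 s=3: MISS | VC [12, 27, 11]
  [17] addr=0x2c blk=11 s=3: VC-HIT | VC [12, 27, 19]
  [18] addr=0x37 blk=13 s=5: MISS | VC [12, 27, 19, 21]
  [19] addr=0x57 blk=21 s=5: VC-HIT | VC [12, 27, 19, 13]
  [20] addr=0x37 blk=13 s=5: VC-HIT | VC [12, 27, 19, 21]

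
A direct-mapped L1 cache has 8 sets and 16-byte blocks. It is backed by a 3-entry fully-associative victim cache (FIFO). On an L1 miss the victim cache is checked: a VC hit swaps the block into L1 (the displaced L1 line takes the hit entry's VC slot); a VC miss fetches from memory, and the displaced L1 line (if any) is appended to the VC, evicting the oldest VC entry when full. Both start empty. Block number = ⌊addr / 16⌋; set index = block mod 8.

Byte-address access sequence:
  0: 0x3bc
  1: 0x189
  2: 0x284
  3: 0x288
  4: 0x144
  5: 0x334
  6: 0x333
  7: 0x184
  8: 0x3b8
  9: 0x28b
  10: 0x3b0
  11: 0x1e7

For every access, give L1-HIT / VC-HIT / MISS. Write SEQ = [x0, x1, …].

SEQ = [MISS, MISS, MISS, L1-HIT, MISS, MISS, L1-HIT, VC-HIT, VC-HIT, VC-HIT, L1-HIT, MISS]

  [0] addr=0x3bc blk=59 s=3: MISS | VC []
  [1] addr=0x189 blk=24 s=0: MISS | VC []
  [2] addr=0x284 blk=40 s=0: MISS | VC [24]
  [3] addr=0x288 blk=40 s=0: L1-HIT | VC [24]
  [4] addr=0x144 blk=20 s=4: MISS | VC [24]
  [5] addr=0x334 blk=51 s=3: MISS | VC [24, 59]
  [6] addr=0x333 blk=51 s=3: L1-HIT | VC [24, 59]
  [7] addr=0x184 blk=24 s=0: VC-HIT | VC [40, 59]
  [8] addr=0x3b8 blk=59 s=3: VC-HIT | VC [40, 51]
  [9] addr=0x28b blk=40 s=0: VC-HIT | VC [24, 51]
  [10] addr=0x3b0 blk=59 s=3: L1-HIT | VC [24, 51]
  [11] addr=0x1e7 blk=30 s=6: MISS | VC [24, 51]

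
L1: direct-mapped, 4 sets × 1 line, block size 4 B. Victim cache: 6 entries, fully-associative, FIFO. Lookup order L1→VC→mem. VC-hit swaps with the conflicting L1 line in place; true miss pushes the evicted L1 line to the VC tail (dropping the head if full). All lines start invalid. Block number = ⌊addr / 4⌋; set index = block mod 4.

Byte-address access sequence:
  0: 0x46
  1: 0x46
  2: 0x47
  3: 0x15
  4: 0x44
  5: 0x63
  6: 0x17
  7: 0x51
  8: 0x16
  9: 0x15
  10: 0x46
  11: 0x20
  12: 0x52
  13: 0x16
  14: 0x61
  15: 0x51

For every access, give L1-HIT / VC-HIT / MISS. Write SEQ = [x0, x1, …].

SEQ = [MISS, L1-HIT, L1-HIT, MISS, VC-HIT, MISS, VC-HIT, MISS, L1-HIT, L1-HIT, VC-HIT, MISS, VC-HIT, VC-HIT, VC-HIT, VC-HIT]

#0 0x46→b17/s1 MISS; vc=[]
#1 0x46→b17/s1 L1-HIT; vc=[]
#2 0x47→b17/s1 L1-HIT; vc=[]
#3 0x15→b5/s1 MISS; vc=[17]
#4 0x44→b17/s1 VC-HIT; vc=[5]
#5 0x63→b24/s0 MISS; vc=[5]
#6 0x17→b5/s1 VC-HIT; vc=[17]
#7 0x51→b20/s0 MISS; vc=[17,24]
#8 0x16→b5/s1 L1-HIT; vc=[17,24]
#9 0x15→b5/s1 L1-HIT; vc=[17,24]
#10 0x46→b17/s1 VC-HIT; vc=[5,24]
#11 0x20→b8/s0 MISS; vc=[5,24,20]
#12 0x52→b20/s0 VC-HIT; vc=[5,24,8]
#13 0x16→b5/s1 VC-HIT; vc=[17,24,8]
#14 0x61→b24/s0 VC-HIT; vc=[17,20,8]
#15 0x51→b20/s0 VC-HIT; vc=[17,24,8]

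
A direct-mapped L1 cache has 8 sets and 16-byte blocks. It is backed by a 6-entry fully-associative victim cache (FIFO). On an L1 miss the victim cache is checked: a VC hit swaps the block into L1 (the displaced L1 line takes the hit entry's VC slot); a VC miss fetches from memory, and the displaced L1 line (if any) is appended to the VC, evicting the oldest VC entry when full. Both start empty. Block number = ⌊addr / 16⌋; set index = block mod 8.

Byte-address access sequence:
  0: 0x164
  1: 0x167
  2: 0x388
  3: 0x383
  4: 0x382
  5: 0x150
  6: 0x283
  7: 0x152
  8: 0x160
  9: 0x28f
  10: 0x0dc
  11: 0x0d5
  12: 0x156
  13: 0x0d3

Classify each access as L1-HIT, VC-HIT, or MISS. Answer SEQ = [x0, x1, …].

SEQ = [MISS, L1-HIT, MISS, L1-HIT, L1-HIT, MISS, MISS, L1-HIT, L1-HIT, L1-HIT, MISS, L1-HIT, VC-HIT, VC-HIT]

  [0] addr=0x164 blk=22 s=6: MISS | VC []
  [1] addr=0x167 blk=22 s=6: L1-HIT | VC []
  [2] addr=0x388 blk=56 s=0: MISS | VC []
  [3] addr=0x383 blk=56 s=0: L1-HIT | VC []
  [4] addr=0x382 blk=56 s=0: L1-HIT | VC []
  [5] addr=0x150 blk=21 s=5: MISS | VC []
  [6] addr=0x283 blk=40 s=0: MISS | VC [56]
  [7] addr=0x152 blk=21 s=5: L1-HIT | VC [56]
  [8] addr=0x160 blk=22 s=6: L1-HIT | VC [56]
  [9] addr=0x28f blk=40 s=0: L1-HIT | VC [56]
  [10] addr=0xdc blk=13 s=5: MISS | VC [56, 21]
  [11] addr=0xd5 blk=13 s=5: L1-HIT | VC [56, 21]
  [12] addr=0x156 blk=21 s=5: VC-HIT | VC [56, 13]
  [13] addr=0xd3 blk=13 s=5: VC-HIT | VC [56, 21]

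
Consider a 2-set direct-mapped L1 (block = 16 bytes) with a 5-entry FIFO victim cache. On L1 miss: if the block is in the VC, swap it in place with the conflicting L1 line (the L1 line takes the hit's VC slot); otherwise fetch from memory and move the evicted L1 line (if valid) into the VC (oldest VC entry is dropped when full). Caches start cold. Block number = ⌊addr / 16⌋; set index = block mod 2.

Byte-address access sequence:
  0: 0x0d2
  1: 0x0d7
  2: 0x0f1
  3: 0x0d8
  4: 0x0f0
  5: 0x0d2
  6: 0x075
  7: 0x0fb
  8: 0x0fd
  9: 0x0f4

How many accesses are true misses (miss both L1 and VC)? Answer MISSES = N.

  [0] addr=0xd2 blk=13 s=1: MISS | VC []
  [1] addr=0xd7 blk=13 s=1: L1-HIT | VC []
  [2] addr=0xf1 blk=15 s=1: MISS | VC [13]
  [3] addr=0xd8 blk=13 s=1: VC-HIT | VC [15]
  [4] addr=0xf0 blk=15 s=1: VC-HIT | VC [13]
  [5] addr=0xd2 blk=13 s=1: VC-HIT | VC [15]
  [6] addr=0x75 blk=7 s=1: MISS | VC [15, 13]
  [7] addr=0xfb blk=15 s=1: VC-HIT | VC [7, 13]
  [8] addr=0xfd blk=15 s=1: L1-HIT | VC [7, 13]
  [9] addr=0xf4 blk=15 s=1: L1-HIT | VC [7, 13]

MISSES = 3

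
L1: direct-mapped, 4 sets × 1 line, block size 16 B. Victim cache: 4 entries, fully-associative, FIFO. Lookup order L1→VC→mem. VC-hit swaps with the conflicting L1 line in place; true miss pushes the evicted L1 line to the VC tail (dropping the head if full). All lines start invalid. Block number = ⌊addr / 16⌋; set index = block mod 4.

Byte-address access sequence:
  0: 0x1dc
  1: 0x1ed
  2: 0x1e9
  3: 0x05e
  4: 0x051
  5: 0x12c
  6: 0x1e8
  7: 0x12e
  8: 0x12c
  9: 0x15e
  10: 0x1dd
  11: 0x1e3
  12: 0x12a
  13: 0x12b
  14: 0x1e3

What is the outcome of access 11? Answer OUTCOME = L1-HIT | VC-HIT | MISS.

  [0] addr=0x1dc blk=29 s=1: MISS | VC []
  [1] addr=0x1ed blk=30 s=2: MISS | VC []
  [2] addr=0x1e9 blk=30 s=2: L1-HIT | VC []
  [3] addr=0x5e blk=5 s=1: MISS | VC [29]
  [4] addr=0x51 blk=5 s=1: L1-HIT | VC [29]
  [5] addr=0x12c blk=18 s=2: MISS | VC [29, 30]
  [6] addr=0x1e8 blk=30 s=2: VC-HIT | VC [29, 18]
  [7] addr=0x12e blk=18 s=2: VC-HIT | VC [29, 30]
  [8] addr=0x12c blk=18 s=2: L1-HIT | VC [29, 30]
  [9] addr=0x15e blk=21 s=1: MISS | VC [29, 30, 5]
  [10] addr=0x1dd blk=29 s=1: VC-HIT | VC [21, 30, 5]
  [11] addr=0x1e3 blk=30 s=2: VC-HIT | VC [21, 18, 5]
  [12] addr=0x12a blk=18 s=2: VC-HIT | VC [21, 30, 5]
  [13] addr=0x12b blk=18 s=2: L1-HIT | VC [21, 30, 5]
  [14] addr=0x1e3 blk=30 s=2: VC-HIT | VC [21, 18, 5]

OUTCOME = VC-HIT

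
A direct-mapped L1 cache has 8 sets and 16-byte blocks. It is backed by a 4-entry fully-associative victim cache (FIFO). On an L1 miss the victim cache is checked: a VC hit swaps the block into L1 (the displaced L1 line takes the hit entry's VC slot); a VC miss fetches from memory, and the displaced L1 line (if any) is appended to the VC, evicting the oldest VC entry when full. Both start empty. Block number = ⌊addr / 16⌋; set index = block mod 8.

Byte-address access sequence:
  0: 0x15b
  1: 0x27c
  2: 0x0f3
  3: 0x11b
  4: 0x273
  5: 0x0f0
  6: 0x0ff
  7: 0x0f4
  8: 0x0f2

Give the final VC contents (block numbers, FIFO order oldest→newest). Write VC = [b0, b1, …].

VC = [39]

#0 0x15b→b21/s5 MISS; vc=[]
#1 0x27c→b39/s7 MISS; vc=[]
#2 0xf3→b15/s7 MISS; vc=[39]
#3 0x11b→b17/s1 MISS; vc=[39]
#4 0x273→b39/s7 VC-HIT; vc=[15]
#5 0xf0→b15/s7 VC-HIT; vc=[39]
#6 0xff→b15/s7 L1-HIT; vc=[39]
#7 0xf4→b15/s7 L1-HIT; vc=[39]
#8 0xf2→b15/s7 L1-HIT; vc=[39]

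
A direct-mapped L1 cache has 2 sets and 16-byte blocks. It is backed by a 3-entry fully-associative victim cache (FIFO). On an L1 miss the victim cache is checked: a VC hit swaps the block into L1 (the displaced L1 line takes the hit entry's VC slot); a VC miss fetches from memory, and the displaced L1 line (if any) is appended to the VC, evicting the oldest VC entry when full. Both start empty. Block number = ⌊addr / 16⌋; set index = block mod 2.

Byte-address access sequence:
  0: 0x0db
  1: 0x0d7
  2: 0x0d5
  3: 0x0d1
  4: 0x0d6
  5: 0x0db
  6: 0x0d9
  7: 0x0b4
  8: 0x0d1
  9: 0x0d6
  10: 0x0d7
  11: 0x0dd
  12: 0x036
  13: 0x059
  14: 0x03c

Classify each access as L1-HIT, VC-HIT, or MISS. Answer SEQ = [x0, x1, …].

SEQ = [MISS, L1-HIT, L1-HIT, L1-HIT, L1-HIT, L1-HIT, L1-HIT, MISS, VC-HIT, L1-HIT, L1-HIT, L1-HIT, MISS, MISS, VC-HIT]

  [0] addr=0xdb blk=13 s=1: MISS | VC []
  [1] addr=0xd7 blk=13 s=1: L1-HIT | VC []
  [2] addr=0xd5 blk=13 s=1: L1-HIT | VC []
  [3] addr=0xd1 blk=13 s=1: L1-HIT | VC []
  [4] addr=0xd6 blk=13 s=1: L1-HIT | VC []
  [5] addr=0xdb blk=13 s=1: L1-HIT | VC []
  [6] addr=0xd9 blk=13 s=1: L1-HIT | VC []
  [7] addr=0xb4 blk=11 s=1: MISS | VC [13]
  [8] addr=0xd1 blk=13 s=1: VC-HIT | VC [11]
  [9] addr=0xd6 blk=13 s=1: L1-HIT | VC [11]
  [10] addr=0xd7 blk=13 s=1: L1-HIT | VC [11]
  [11] addr=0xdd blk=13 s=1: L1-HIT | VC [11]
  [12] addr=0x36 blk=3 s=1: MISS | VC [11, 13]
  [13] addr=0x59 blk=5 s=1: MISS | VC [11, 13, 3]
  [14] addr=0x3c blk=3 s=1: VC-HIT | VC [11, 13, 5]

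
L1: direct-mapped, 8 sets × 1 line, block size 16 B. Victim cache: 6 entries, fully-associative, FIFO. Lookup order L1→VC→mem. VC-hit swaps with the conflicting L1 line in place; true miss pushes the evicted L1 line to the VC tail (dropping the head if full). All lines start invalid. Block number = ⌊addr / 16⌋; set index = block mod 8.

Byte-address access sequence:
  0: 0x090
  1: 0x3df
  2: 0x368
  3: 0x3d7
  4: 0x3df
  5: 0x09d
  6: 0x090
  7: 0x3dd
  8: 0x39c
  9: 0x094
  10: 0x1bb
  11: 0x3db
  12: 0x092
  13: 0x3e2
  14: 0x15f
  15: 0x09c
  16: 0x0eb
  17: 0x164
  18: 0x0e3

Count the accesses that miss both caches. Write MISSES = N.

MISSES = 9

  [0] addr=0x90 blk=9 s=1: MISS | VC []
  [1] addr=0x3df blk=61 s=5: MISS | VC []
  [2] addr=0x368 blk=54 s=6: MISS | VC []
  [3] addr=0x3d7 blk=61 s=5: L1-HIT | VC []
  [4] addr=0x3df blk=61 s=5: L1-HIT | VC []
  [5] addr=0x9d blk=9 s=1: L1-HIT | VC []
  [6] addr=0x90 blk=9 s=1: L1-HIT | VC []
  [7] addr=0x3dd blk=61 s=5: L1-HIT | VC []
  [8] addr=0x39c blk=57 s=1: MISS | VC [9]
  [9] addr=0x94 blk=9 s=1: VC-HIT | VC [57]
  [10] addr=0x1bb blk=27 s=3: MISS | VC [57]
  [11] addr=0x3db blk=61 s=5: L1-HIT | VC [57]
  [12] addr=0x92 blk=9 s=1: L1-HIT | VC [57]
  [13] addr=0x3e2 blk=62 s=6: MISS | VC [57, 54]
  [14] addr=0x15f blk=21 s=5: MISS | VC [57, 54, 61]
  [15] addr=0x9c blk=9 s=1: L1-HIT | VC [57, 54, 61]
  [16] addr=0xeb blk=14 s=6: MISS | VC [57, 54, 61, 62]
  [17] addr=0x164 blk=22 s=6: MISS | VC [57, 54, 61, 62, 14]
  [18] addr=0xe3 blk=14 s=6: VC-HIT | VC [57, 54, 61, 62, 22]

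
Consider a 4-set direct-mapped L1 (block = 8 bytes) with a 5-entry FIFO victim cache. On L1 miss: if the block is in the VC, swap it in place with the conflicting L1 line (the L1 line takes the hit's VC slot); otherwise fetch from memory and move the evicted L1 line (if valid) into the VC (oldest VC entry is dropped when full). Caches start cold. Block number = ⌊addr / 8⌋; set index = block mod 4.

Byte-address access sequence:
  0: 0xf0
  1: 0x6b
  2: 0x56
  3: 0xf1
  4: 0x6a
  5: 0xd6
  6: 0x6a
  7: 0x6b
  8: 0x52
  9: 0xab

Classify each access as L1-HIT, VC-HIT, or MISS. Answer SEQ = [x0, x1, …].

SEQ = [MISS, MISS, MISS, VC-HIT, L1-HIT, MISS, L1-HIT, L1-HIT, VC-HIT, MISS]

  [0] addr=0xf0 blk=30 s=2: MISS | VC []
  [1] addr=0x6b blk=13 s=1: MISS | VC []
  [2] addr=0x56 blk=10 s=2: MISS | VC [30]
  [3] addr=0xf1 blk=30 s=2: VC-HIT | VC [10]
  [4] addr=0x6a blk=13 s=1: L1-HIT | VC [10]
  [5] addr=0xd6 blk=26 s=2: MISS | VC [10, 30]
  [6] addr=0x6a blk=13 s=1: L1-HIT | VC [10, 30]
  [7] addr=0x6b blk=13 s=1: L1-HIT | VC [10, 30]
  [8] addr=0x52 blk=10 s=2: VC-HIT | VC [26, 30]
  [9] addr=0xab blk=21 s=1: MISS | VC [26, 30, 13]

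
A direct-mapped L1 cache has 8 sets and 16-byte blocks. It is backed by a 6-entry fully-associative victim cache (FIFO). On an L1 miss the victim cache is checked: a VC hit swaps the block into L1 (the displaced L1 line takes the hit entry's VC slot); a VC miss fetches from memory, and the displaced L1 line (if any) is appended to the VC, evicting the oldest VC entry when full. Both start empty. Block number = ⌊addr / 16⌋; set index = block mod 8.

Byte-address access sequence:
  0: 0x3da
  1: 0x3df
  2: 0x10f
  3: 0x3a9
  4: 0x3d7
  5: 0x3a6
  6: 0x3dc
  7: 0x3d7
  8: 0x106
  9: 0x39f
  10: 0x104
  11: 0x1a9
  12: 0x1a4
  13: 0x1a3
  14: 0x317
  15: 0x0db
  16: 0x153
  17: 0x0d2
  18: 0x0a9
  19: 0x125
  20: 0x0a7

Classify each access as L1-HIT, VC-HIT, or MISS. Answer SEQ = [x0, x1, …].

SEQ = [MISS, L1-HIT, MISS, MISS, L1-HIT, L1-HIT, L1-HIT, L1-HIT, L1-HIT, MISS, L1-HIT, MISS, L1-HIT, L1-HIT, MISS, MISS, MISS, VC-HIT, MISS, MISS, VC-HIT]

  [0] addr=0x3da blk=61 s=5: MISS | VC []
  [1] addr=0x3df blk=61 s=5: L1-HIT | VC []
  [2] addr=0x10f blk=16 s=0: MISS | VC []
  [3] addr=0x3a9 blk=58 s=2: MISS | VC []
  [4] addr=0x3d7 blk=61 s=5: L1-HIT | VC []
  [5] addr=0x3a6 blk=58 s=2: L1-HIT | VC []
  [6] addr=0x3dc blk=61 s=5: L1-HIT | VC []
  [7] addr=0x3d7 blk=61 s=5: L1-HIT | VC []
  [8] addr=0x106 blk=16 s=0: L1-HIT | VC []
  [9] addr=0x39f blk=57 s=1: MISS | VC []
  [10] addr=0x104 blk=16 s=0: L1-HIT | VC []
  [11] addr=0x1a9 blk=26 s=2: MISS | VC [58]
  [12] addr=0x1a4 blk=26 s=2: L1-HIT | VC [58]
  [13] addr=0x1a3 blk=26 s=2: L1-HIT | VC [58]
  [14] addr=0x317 blk=49 s=1: MISS | VC [58, 57]
  [15] addr=0xdb blk=13 s=5: MISS | VC [58, 57, 61]
  [16] addr=0x153 blk=21 s=5: MISS | VC [58, 57, 61, 13]
  [17] addr=0xd2 blk=13 s=5: VC-HIT | VC [58, 57, 61, 21]
  [18] addr=0xa9 blk=10 s=2: MISS | VC [58, 57, 61, 21, 26]
  [19] addr=0x125 blk=18 s=2: MISS | VC [58, 57, 61, 21, 26, 10]
  [20] addr=0xa7 blk=10 s=2: VC-HIT | VC [58, 57, 61, 21, 26, 18]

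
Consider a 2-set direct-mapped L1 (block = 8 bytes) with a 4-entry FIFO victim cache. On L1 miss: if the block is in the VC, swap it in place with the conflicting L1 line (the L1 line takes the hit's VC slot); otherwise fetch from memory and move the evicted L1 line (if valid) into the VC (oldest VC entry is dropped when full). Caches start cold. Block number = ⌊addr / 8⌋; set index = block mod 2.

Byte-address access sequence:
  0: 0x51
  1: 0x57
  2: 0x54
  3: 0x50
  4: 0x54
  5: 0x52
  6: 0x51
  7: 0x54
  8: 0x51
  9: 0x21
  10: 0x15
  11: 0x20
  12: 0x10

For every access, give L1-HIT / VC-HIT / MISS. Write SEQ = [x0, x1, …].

  [0] addr=0x51 blk=10 s=0: MISS | VC []
  [1] addr=0x57 blk=10 s=0: L1-HIT | VC []
  [2] addr=0x54 blk=10 s=0: L1-HIT | VC []
  [3] addr=0x50 blk=10 s=0: L1-HIT | VC []
  [4] addr=0x54 blk=10 s=0: L1-HIT | VC []
  [5] addr=0x52 blk=10 s=0: L1-HIT | VC []
  [6] addr=0x51 blk=10 s=0: L1-HIT | VC []
  [7] addr=0x54 blk=10 s=0: L1-HIT | VC []
  [8] addr=0x51 blk=10 s=0: L1-HIT | VC []
  [9] addr=0x21 blk=4 s=0: MISS | VC [10]
  [10] addr=0x15 blk=2 s=0: MISS | VC [10, 4]
  [11] addr=0x20 blk=4 s=0: VC-HIT | VC [10, 2]
  [12] addr=0x10 blk=2 s=0: VC-HIT | VC [10, 4]

SEQ = [MISS, L1-HIT, L1-HIT, L1-HIT, L1-HIT, L1-HIT, L1-HIT, L1-HIT, L1-HIT, MISS, MISS, VC-HIT, VC-HIT]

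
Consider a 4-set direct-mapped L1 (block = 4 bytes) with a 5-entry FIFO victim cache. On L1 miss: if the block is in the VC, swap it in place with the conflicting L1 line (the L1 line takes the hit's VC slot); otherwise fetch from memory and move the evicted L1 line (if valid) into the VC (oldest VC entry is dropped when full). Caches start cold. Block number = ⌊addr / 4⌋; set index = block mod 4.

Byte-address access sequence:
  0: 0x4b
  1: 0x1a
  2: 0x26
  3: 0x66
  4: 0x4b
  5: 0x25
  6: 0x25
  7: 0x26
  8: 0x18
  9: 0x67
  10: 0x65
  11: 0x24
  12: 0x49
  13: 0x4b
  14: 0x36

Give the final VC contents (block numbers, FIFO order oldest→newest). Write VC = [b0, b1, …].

VC = [6, 25, 9]

  [0] addr=0x4b blk=18 s=2: MISS | VC []
  [1] addr=0x1a blk=6 s=2: MISS | VC [18]
  [2] addr=0x26 blk=9 s=1: MISS | VC [18]
  [3] addr=0x66 blk=25 s=1: MISS | VC [18, 9]
  [4] addr=0x4b blk=18 s=2: VC-HIT | VC [6, 9]
  [5] addr=0x25 blk=9 s=1: VC-HIT | VC [6, 25]
  [6] addr=0x25 blk=9 s=1: L1-HIT | VC [6, 25]
  [7] addr=0x26 blk=9 s=1: L1-HIT | VC [6, 25]
  [8] addr=0x18 blk=6 s=2: VC-HIT | VC [18, 25]
  [9] addr=0x67 blk=25 s=1: VC-HIT | VC [18, 9]
  [10] addr=0x65 blk=25 s=1: L1-HIT | VC [18, 9]
  [11] addr=0x24 blk=9 s=1: VC-HIT | VC [18, 25]
  [12] addr=0x49 blk=18 s=2: VC-HIT | VC [6, 25]
  [13] addr=0x4b blk=18 s=2: L1-HIT | VC [6, 25]
  [14] addr=0x36 blk=13 s=1: MISS | VC [6, 25, 9]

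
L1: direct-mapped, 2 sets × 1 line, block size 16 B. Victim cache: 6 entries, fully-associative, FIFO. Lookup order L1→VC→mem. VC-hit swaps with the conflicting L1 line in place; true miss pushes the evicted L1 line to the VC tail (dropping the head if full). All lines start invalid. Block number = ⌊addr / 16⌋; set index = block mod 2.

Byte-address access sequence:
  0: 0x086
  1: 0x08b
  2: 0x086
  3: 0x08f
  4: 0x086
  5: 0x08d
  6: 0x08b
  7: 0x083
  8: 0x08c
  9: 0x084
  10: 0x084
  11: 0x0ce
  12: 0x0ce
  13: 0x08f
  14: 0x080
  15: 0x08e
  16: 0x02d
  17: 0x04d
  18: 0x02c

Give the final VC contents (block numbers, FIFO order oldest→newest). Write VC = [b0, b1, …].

  [0] addr=0x86 blk=8 s=0: MISS | VC []
  [1] addr=0x8b blk=8 s=0: L1-HIT | VC []
  [2] addr=0x86 blk=8 s=0: L1-HIT | VC []
  [3] addr=0x8f blk=8 s=0: L1-HIT | VC []
  [4] addr=0x86 blk=8 s=0: L1-HIT | VC []
  [5] addr=0x8d blk=8 s=0: L1-HIT | VC []
  [6] addr=0x8b blk=8 s=0: L1-HIT | VC []
  [7] addr=0x83 blk=8 s=0: L1-HIT | VC []
  [8] addr=0x8c blk=8 s=0: L1-HIT | VC []
  [9] addr=0x84 blk=8 s=0: L1-HIT | VC []
  [10] addr=0x84 blk=8 s=0: L1-HIT | VC []
  [11] addr=0xce blk=12 s=0: MISS | VC [8]
  [12] addr=0xce blk=12 s=0: L1-HIT | VC [8]
  [13] addr=0x8f blk=8 s=0: VC-HIT | VC [12]
  [14] addr=0x80 blk=8 s=0: L1-HIT | VC [12]
  [15] addr=0x8e blk=8 s=0: L1-HIT | VC [12]
  [16] addr=0x2d blk=2 s=0: MISS | VC [12, 8]
  [17] addr=0x4d blk=4 s=0: MISS | VC [12, 8, 2]
  [18] addr=0x2c blk=2 s=0: VC-HIT | VC [12, 8, 4]

VC = [12, 8, 4]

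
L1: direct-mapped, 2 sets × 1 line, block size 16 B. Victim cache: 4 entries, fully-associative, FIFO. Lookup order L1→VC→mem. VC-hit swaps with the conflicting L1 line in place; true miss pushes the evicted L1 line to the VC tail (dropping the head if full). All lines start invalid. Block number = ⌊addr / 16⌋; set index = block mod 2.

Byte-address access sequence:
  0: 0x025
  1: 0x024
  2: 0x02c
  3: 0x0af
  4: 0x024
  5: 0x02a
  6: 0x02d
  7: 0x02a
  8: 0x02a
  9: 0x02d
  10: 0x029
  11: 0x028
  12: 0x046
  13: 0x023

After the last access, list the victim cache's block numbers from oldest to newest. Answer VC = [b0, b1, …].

#0 0x25→b2/s0 MISS; vc=[]
#1 0x24→b2/s0 L1-HIT; vc=[]
#2 0x2c→b2/s0 L1-HIT; vc=[]
#3 0xaf→b10/s0 MISS; vc=[2]
#4 0x24→b2/s0 VC-HIT; vc=[10]
#5 0x2a→b2/s0 L1-HIT; vc=[10]
#6 0x2d→b2/s0 L1-HIT; vc=[10]
#7 0x2a→b2/s0 L1-HIT; vc=[10]
#8 0x2a→b2/s0 L1-HIT; vc=[10]
#9 0x2d→b2/s0 L1-HIT; vc=[10]
#10 0x29→b2/s0 L1-HIT; vc=[10]
#11 0x28→b2/s0 L1-HIT; vc=[10]
#12 0x46→b4/s0 MISS; vc=[10,2]
#13 0x23→b2/s0 VC-HIT; vc=[10,4]

VC = [10, 4]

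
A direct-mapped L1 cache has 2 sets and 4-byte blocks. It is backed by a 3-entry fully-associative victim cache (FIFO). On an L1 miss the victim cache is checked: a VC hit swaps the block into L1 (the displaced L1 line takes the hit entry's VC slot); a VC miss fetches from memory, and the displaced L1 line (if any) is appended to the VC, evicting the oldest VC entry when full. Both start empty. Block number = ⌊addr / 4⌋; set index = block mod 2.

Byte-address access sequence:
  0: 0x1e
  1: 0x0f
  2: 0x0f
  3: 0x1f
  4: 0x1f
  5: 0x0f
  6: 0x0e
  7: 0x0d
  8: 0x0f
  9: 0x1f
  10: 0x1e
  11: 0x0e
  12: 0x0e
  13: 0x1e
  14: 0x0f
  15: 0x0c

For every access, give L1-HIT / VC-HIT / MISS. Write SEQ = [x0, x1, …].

0: 0x1e (blk 7, set 1) → MISS  vc=[]
1: 0xf (blk 3, set 1) → MISS  vc=[7]
2: 0xf (blk 3, set 1) → L1-HIT  vc=[7]
3: 0x1f (blk 7, set 1) → VC-HIT  vc=[3]
4: 0x1f (blk 7, set 1) → L1-HIT  vc=[3]
5: 0xf (blk 3, set 1) → VC-HIT  vc=[7]
6: 0xe (blk 3, set 1) → L1-HIT  vc=[7]
7: 0xd (blk 3, set 1) → L1-HIT  vc=[7]
8: 0xf (blk 3, set 1) → L1-HIT  vc=[7]
9: 0x1f (blk 7, set 1) → VC-HIT  vc=[3]
10: 0x1e (blk 7, set 1) → L1-HIT  vc=[3]
11: 0xe (blk 3, set 1) → VC-HIT  vc=[7]
12: 0xe (blk 3, set 1) → L1-HIT  vc=[7]
13: 0x1e (blk 7, set 1) → VC-HIT  vc=[3]
14: 0xf (blk 3, set 1) → VC-HIT  vc=[7]
15: 0xc (blk 3, set 1) → L1-HIT  vc=[7]

SEQ = [MISS, MISS, L1-HIT, VC-HIT, L1-HIT, VC-HIT, L1-HIT, L1-HIT, L1-HIT, VC-HIT, L1-HIT, VC-HIT, L1-HIT, VC-HIT, VC-HIT, L1-HIT]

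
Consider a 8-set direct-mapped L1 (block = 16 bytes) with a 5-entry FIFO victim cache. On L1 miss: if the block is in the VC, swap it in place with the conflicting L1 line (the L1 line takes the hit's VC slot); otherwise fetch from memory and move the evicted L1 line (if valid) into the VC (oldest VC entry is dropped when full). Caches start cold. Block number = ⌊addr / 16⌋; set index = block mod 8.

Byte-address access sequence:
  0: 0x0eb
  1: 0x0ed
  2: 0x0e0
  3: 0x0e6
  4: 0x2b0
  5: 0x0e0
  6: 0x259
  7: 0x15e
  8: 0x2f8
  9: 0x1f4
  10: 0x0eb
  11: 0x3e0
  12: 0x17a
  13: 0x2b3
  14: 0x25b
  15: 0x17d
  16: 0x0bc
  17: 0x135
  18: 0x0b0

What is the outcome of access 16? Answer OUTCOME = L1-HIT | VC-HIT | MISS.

OUTCOME = MISS

0: 0xeb (blk 14, set 6) → MISS  vc=[]
1: 0xed (blk 14, set 6) → L1-HIT  vc=[]
2: 0xe0 (blk 14, set 6) → L1-HIT  vc=[]
3: 0xe6 (blk 14, set 6) → L1-HIT  vc=[]
4: 0x2b0 (blk 43, set 3) → MISS  vc=[]
5: 0xe0 (blk 14, set 6) → L1-HIT  vc=[]
6: 0x259 (blk 37, set 5) → MISS  vc=[]
7: 0x15e (blk 21, set 5) → MISS  vc=[37]
8: 0x2f8 (blk 47, set 7) → MISS  vc=[37]
9: 0x1f4 (blk 31, set 7) → MISS  vc=[37, 47]
10: 0xeb (blk 14, set 6) → L1-HIT  vc=[37, 47]
11: 0x3e0 (blk 62, set 6) → MISS  vc=[37, 47, 14]
12: 0x17a (blk 23, set 7) → MISS  vc=[37, 47, 14, 31]
13: 0x2b3 (blk 43, set 3) → L1-HIT  vc=[37, 47, 14, 31]
14: 0x25b (blk 37, set 5) → VC-HIT  vc=[21, 47, 14, 31]
15: 0x17d (blk 23, set 7) → L1-HIT  vc=[21, 47, 14, 31]
16: 0xbc (blk 11, set 3) → MISS  vc=[21, 47, 14, 31, 43]
17: 0x135 (blk 19, set 3) → MISS  vc=[47, 14, 31, 43, 11]
18: 0xb0 (blk 11, set 3) → VC-HIT  vc=[47, 14, 31, 43, 19]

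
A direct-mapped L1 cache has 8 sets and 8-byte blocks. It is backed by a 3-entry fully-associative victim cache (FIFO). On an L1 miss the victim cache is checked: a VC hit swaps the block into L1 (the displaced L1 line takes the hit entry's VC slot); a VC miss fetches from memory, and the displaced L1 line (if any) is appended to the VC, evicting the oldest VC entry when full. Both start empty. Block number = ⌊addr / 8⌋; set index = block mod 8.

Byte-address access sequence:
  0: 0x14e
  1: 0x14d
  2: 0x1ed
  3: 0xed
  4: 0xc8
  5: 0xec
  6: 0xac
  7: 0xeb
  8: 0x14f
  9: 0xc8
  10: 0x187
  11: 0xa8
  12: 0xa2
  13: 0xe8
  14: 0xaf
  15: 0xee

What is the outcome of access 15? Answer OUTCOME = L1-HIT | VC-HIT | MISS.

OUTCOME = VC-HIT

  [0] addr=0x14e blk=41 s=1: MISS | VC []
  [1] addr=0x14d blk=41 s=1: L1-HIT | VC []
  [2] addr=0x1ed blk=61 s=5: MISS | VC []
  [3] addr=0xed blk=29 s=5: MISS | VC [61]
  [4] addr=0xc8 blk=25 s=1: MISS | VC [61, 41]
  [5] addr=0xec blk=29 s=5: L1-HIT | VC [61, 41]
  [6] addr=0xac blk=21 s=5: MISS | VC [61, 41, 29]
  [7] addr=0xeb blk=29 s=5: VC-HIT | VC [61, 41, 21]
  [8] addr=0x14f blk=41 s=1: VC-HIT | VC [61, 25, 21]
  [9] addr=0xc8 blk=25 s=1: VC-HIT | VC [61, 41, 21]
  [10] addr=0x187 blk=48 s=0: MISS | VC [61, 41, 21]
  [11] addr=0xa8 blk=21 s=5: VC-HIT | VC [61, 41, 29]
  [12] addr=0xa2 blk=20 s=4: MISS | VC [61, 41, 29]
  [13] addr=0xe8 blk=29 s=5: VC-HIT | VC [61, 41, 21]
  [14] addr=0xaf blk=21 s=5: VC-HIT | VC [61, 41, 29]
  [15] addr=0xee blk=29 s=5: VC-HIT | VC [61, 41, 21]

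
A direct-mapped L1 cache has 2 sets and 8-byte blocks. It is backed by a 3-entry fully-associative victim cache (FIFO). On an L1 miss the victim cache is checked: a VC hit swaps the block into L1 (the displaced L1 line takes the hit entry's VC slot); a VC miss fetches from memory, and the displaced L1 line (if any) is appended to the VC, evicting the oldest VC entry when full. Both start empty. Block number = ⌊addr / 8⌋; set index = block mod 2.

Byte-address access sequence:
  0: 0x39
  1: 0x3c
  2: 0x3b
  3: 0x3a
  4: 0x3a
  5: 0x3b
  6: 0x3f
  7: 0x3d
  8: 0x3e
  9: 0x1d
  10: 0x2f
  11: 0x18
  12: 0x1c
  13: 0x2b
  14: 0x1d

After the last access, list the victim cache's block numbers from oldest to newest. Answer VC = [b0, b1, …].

VC = [7, 5]

#0 0x39→b7/s1 MISS; vc=[]
#1 0x3c→b7/s1 L1-HIT; vc=[]
#2 0x3b→b7/s1 L1-HIT; vc=[]
#3 0x3a→b7/s1 L1-HIT; vc=[]
#4 0x3a→b7/s1 L1-HIT; vc=[]
#5 0x3b→b7/s1 L1-HIT; vc=[]
#6 0x3f→b7/s1 L1-HIT; vc=[]
#7 0x3d→b7/s1 L1-HIT; vc=[]
#8 0x3e→b7/s1 L1-HIT; vc=[]
#9 0x1d→b3/s1 MISS; vc=[7]
#10 0x2f→b5/s1 MISS; vc=[7,3]
#11 0x18→b3/s1 VC-HIT; vc=[7,5]
#12 0x1c→b3/s1 L1-HIT; vc=[7,5]
#13 0x2b→b5/s1 VC-HIT; vc=[7,3]
#14 0x1d→b3/s1 VC-HIT; vc=[7,5]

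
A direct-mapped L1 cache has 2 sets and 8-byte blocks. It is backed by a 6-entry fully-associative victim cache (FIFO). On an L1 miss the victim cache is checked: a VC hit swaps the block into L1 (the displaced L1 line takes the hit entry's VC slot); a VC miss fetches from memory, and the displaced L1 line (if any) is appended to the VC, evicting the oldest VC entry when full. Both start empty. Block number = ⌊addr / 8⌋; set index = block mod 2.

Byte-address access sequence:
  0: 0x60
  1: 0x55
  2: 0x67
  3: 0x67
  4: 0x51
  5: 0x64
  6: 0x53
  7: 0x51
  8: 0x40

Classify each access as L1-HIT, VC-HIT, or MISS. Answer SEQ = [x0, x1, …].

  [0] addr=0x60 blk=12 s=0: MISS | VC []
  [1] addr=0x55 blk=10 s=0: MISS | VC [12]
  [2] addr=0x67 blk=12 s=0: VC-HIT | VC [10]
  [3] addr=0x67 blk=12 s=0: L1-HIT | VC [10]
  [4] addr=0x51 blk=10 s=0: VC-HIT | VC [12]
  [5] addr=0x64 blk=12 s=0: VC-HIT | VC [10]
  [6] addr=0x53 blk=10 s=0: VC-HIT | VC [12]
  [7] addr=0x51 blk=10 s=0: L1-HIT | VC [12]
  [8] addr=0x40 blk=8 s=0: MISS | VC [12, 10]

SEQ = [MISS, MISS, VC-HIT, L1-HIT, VC-HIT, VC-HIT, VC-HIT, L1-HIT, MISS]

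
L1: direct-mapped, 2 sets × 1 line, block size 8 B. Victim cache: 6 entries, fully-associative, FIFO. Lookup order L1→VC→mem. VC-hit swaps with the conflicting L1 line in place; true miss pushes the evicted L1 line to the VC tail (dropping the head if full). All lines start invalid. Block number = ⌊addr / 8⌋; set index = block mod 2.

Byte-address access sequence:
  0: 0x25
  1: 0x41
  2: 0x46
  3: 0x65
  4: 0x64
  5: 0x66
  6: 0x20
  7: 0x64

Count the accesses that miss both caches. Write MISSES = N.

#0 0x25→b4/s0 MISS; vc=[]
#1 0x41→b8/s0 MISS; vc=[4]
#2 0x46→b8/s0 L1-HIT; vc=[4]
#3 0x65→b12/s0 MISS; vc=[4,8]
#4 0x64→b12/s0 L1-HIT; vc=[4,8]
#5 0x66→b12/s0 L1-HIT; vc=[4,8]
#6 0x20→b4/s0 VC-HIT; vc=[12,8]
#7 0x64→b12/s0 VC-HIT; vc=[4,8]

MISSES = 3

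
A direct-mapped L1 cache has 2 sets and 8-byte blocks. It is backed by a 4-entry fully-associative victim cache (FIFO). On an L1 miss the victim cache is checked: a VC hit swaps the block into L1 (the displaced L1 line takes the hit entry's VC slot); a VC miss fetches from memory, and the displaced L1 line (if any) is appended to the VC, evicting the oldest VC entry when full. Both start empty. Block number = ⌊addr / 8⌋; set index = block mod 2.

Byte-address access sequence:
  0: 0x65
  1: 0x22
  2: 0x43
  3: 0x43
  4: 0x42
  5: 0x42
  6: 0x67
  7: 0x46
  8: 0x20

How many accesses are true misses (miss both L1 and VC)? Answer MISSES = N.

MISSES = 3

  [0] addr=0x65 blk=12 s=0: MISS | VC []
  [1] addr=0x22 blk=4 s=0: MISS | VC [12]
  [2] addr=0x43 blk=8 s=0: MISS | VC [12, 4]
  [3] addr=0x43 blk=8 s=0: L1-HIT | VC [12, 4]
  [4] addr=0x42 blk=8 s=0: L1-HIT | VC [12, 4]
  [5] addr=0x42 blk=8 s=0: L1-HIT | VC [12, 4]
  [6] addr=0x67 blk=12 s=0: VC-HIT | VC [8, 4]
  [7] addr=0x46 blk=8 s=0: VC-HIT | VC [12, 4]
  [8] addr=0x20 blk=4 s=0: VC-HIT | VC [12, 8]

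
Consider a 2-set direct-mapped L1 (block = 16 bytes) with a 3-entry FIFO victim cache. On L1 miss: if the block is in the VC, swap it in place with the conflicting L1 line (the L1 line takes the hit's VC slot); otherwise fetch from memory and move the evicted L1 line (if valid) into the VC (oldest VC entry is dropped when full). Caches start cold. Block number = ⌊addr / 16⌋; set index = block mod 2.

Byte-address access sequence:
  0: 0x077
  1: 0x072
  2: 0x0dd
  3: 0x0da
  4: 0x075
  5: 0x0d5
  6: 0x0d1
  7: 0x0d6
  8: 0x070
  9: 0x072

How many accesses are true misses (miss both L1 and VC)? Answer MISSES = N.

MISSES = 2

  [0] addr=0x77 blk=7 s=1: MISS | VC []
  [1] addr=0x72 blk=7 s=1: L1-HIT | VC []
  [2] addr=0xdd blk=13 s=1: MISS | VC [7]
  [3] addr=0xda blk=13 s=1: L1-HIT | VC [7]
  [4] addr=0x75 blk=7 s=1: VC-HIT | VC [13]
  [5] addr=0xd5 blk=13 s=1: VC-HIT | VC [7]
  [6] addr=0xd1 blk=13 s=1: L1-HIT | VC [7]
  [7] addr=0xd6 blk=13 s=1: L1-HIT | VC [7]
  [8] addr=0x70 blk=7 s=1: VC-HIT | VC [13]
  [9] addr=0x72 blk=7 s=1: L1-HIT | VC [13]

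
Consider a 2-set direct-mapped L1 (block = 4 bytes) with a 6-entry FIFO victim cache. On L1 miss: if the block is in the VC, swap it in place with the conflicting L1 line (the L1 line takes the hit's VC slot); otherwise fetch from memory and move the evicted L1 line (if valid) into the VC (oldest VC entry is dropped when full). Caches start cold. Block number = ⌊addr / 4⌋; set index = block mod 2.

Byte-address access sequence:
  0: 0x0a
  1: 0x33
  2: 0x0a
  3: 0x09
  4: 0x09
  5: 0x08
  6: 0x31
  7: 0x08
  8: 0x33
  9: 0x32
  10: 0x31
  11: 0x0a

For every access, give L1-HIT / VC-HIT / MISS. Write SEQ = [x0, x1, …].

SEQ = [MISS, MISS, VC-HIT, L1-HIT, L1-HIT, L1-HIT, VC-HIT, VC-HIT, VC-HIT, L1-HIT, L1-HIT, VC-HIT]

0: 0xa (blk 2, set 0) → MISS  vc=[]
1: 0x33 (blk 12, set 0) → MISS  vc=[2]
2: 0xa (blk 2, set 0) → VC-HIT  vc=[12]
3: 0x9 (blk 2, set 0) → L1-HIT  vc=[12]
4: 0x9 (blk 2, set 0) → L1-HIT  vc=[12]
5: 0x8 (blk 2, set 0) → L1-HIT  vc=[12]
6: 0x31 (blk 12, set 0) → VC-HIT  vc=[2]
7: 0x8 (blk 2, set 0) → VC-HIT  vc=[12]
8: 0x33 (blk 12, set 0) → VC-HIT  vc=[2]
9: 0x32 (blk 12, set 0) → L1-HIT  vc=[2]
10: 0x31 (blk 12, set 0) → L1-HIT  vc=[2]
11: 0xa (blk 2, set 0) → VC-HIT  vc=[12]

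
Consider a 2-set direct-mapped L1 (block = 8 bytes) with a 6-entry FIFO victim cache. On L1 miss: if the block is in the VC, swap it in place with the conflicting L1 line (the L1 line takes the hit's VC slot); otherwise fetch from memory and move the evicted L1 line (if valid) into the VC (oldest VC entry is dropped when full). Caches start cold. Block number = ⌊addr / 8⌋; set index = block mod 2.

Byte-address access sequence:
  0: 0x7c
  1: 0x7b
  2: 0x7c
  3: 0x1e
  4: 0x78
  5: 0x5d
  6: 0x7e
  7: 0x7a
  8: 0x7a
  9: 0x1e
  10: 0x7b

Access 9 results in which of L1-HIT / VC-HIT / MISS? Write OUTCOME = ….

OUTCOME = VC-HIT

#0 0x7c→b15/s1 MISS; vc=[]
#1 0x7b→b15/s1 L1-HIT; vc=[]
#2 0x7c→b15/s1 L1-HIT; vc=[]
#3 0x1e→b3/s1 MISS; vc=[15]
#4 0x78→b15/s1 VC-HIT; vc=[3]
#5 0x5d→b11/s1 MISS; vc=[3,15]
#6 0x7e→b15/s1 VC-HIT; vc=[3,11]
#7 0x7a→b15/s1 L1-HIT; vc=[3,11]
#8 0x7a→b15/s1 L1-HIT; vc=[3,11]
#9 0x1e→b3/s1 VC-HIT; vc=[15,11]
#10 0x7b→b15/s1 VC-HIT; vc=[3,11]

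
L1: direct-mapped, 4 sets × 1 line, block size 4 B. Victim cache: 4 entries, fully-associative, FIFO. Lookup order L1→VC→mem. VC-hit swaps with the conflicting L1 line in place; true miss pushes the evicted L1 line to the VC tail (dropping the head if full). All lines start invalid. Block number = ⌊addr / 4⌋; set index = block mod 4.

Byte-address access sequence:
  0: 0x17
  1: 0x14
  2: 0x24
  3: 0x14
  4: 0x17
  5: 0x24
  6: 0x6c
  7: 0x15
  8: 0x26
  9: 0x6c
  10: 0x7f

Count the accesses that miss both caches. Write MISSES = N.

  [0] addr=0x17 blk=5 s=1: MISS | VC []
  [1] addr=0x14 blk=5 s=1: L1-HIT | VC []
  [2] addr=0x24 blk=9 s=1: MISS | VC [5]
  [3] addr=0x14 blk=5 s=1: VC-HIT | VC [9]
  [4] addr=0x17 blk=5 s=1: L1-HIT | VC [9]
  [5] addr=0x24 blk=9 s=1: VC-HIT | VC [5]
  [6] addr=0x6c blk=27 s=3: MISS | VC [5]
  [7] addr=0x15 blk=5 s=1: VC-HIT | VC [9]
  [8] addr=0x26 blk=9 s=1: VC-HIT | VC [5]
  [9] addr=0x6c blk=27 s=3: L1-HIT | VC [5]
  [10] addr=0x7f blk=31 s=3: MISS | VC [5, 27]

MISSES = 4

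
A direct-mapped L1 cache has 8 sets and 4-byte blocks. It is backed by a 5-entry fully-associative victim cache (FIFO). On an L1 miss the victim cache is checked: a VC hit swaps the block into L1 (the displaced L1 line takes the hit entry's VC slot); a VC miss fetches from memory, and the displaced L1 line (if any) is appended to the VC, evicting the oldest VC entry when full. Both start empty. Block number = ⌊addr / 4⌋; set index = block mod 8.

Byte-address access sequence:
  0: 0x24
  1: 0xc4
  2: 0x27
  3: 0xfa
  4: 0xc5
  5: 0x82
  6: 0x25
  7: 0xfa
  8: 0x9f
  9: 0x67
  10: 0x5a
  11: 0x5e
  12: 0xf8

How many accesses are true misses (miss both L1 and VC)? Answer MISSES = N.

MISSES = 8

  [0] addr=0x24 blk=9 s=1: MISS | VC []
  [1] addr=0xc4 blk=49 s=1: MISS | VC [9]
  [2] addr=0x27 blk=9 s=1: VC-HIT | VC [49]
  [3] addr=0xfa blk=62 s=6: MISS | VC [49]
  [4] addr=0xc5 blk=49 s=1: VC-HIT | VC [9]
  [5] addr=0x82 blk=32 s=0: MISS | VC [9]
  [6] addr=0x25 blk=9 s=1: VC-HIT | VC [49]
  [7] addr=0xfa blk=62 s=6: L1-HIT | VC [49]
  [8] addr=0x9f blk=39 s=7: MISS | VC [49]
  [9] addr=0x67 blk=25 s=1: MISS | VC [49, 9]
  [10] addr=0x5a blk=22 s=6: MISS | VC [49, 9, 62]
  [11] addr=0x5e blk=23 s=7: MISS | VC [49, 9, 62, 39]
  [12] addr=0xf8 blk=62 s=6: VC-HIT | VC [49, 9, 22, 39]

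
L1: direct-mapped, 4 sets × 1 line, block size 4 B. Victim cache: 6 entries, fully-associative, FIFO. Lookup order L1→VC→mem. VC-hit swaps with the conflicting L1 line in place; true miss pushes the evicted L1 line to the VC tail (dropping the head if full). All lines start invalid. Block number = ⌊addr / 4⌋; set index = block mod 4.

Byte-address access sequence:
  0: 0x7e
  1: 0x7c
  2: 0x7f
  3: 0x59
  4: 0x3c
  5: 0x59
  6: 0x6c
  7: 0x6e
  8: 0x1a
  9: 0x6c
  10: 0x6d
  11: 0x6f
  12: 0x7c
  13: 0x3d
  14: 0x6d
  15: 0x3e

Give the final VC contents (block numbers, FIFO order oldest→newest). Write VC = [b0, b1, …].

  [0] addr=0x7e blk=31 s=3: MISS | VC []
  [1] addr=0x7c blk=31 s=3: L1-HIT | VC []
  [2] addr=0x7f blk=31 s=3: L1-HIT | VC []
  [3] addr=0x59 blk=22 s=2: MISS | VC []
  [4] addr=0x3c blk=15 s=3: MISS | VC [31]
  [5] addr=0x59 blk=22 s=2: L1-HIT | VC [31]
  [6] addr=0x6c blk=27 s=3: MISS | VC [31, 15]
  [7] addr=0x6e blk=27 s=3: L1-HIT | VC [31, 15]
  [8] addr=0x1a blk=6 s=2: MISS | VC [31, 15, 22]
  [9] addr=0x6c blk=27 s=3: L1-HIT | VC [31, 15, 22]
  [10] addr=0x6d blk=27 s=3: L1-HIT | VC [31, 15, 22]
  [11] addr=0x6f blk=27 s=3: L1-HIT | VC [31, 15, 22]
  [12] addr=0x7c blk=31 s=3: VC-HIT | VC [27, 15, 22]
  [13] addr=0x3d blk=15 s=3: VC-HIT | VC [27, 31, 22]
  [14] addr=0x6d blk=27 s=3: VC-HIT | VC [15, 31, 22]
  [15] addr=0x3e blk=15 s=3: VC-HIT | VC [27, 31, 22]

VC = [27, 31, 22]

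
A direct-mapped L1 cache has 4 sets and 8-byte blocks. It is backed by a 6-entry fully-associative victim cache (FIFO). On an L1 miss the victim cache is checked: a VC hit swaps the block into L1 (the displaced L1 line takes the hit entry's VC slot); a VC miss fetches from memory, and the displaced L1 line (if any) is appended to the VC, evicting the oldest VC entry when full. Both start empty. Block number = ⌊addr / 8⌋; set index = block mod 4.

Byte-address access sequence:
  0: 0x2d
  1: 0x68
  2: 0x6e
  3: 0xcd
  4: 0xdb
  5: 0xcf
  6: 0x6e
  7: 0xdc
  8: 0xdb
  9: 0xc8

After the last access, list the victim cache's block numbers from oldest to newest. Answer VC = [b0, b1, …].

VC = [5, 13]

  [0] addr=0x2d blk=5 s=1: MISS | VC []
  [1] addr=0x68 blk=13 s=1: MISS | VC [5]
  [2] addr=0x6e blk=13 s=1: L1-HIT | VC [5]
  [3] addr=0xcd blk=25 s=1: MISS | VC [5, 13]
  [4] addr=0xdb blk=27 s=3: MISS | VC [5, 13]
  [5] addr=0xcf blk=25 s=1: L1-HIT | VC [5, 13]
  [6] addr=0x6e blk=13 s=1: VC-HIT | VC [5, 25]
  [7] addr=0xdc blk=27 s=3: L1-HIT | VC [5, 25]
  [8] addr=0xdb blk=27 s=3: L1-HIT | VC [5, 25]
  [9] addr=0xc8 blk=25 s=1: VC-HIT | VC [5, 13]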